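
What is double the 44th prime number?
The 44th prime number = 193
Compute 193 × 2 = 386
386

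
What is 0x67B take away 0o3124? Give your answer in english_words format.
Convert 0x67B (hexadecimal) → 6×256 + 7×16 + 11 = 1659 (decimal)
Convert 0o3124 (octal) → 3×512 + 1×64 + 2×8 + 4 = 1620 (decimal)
Compute 1659 - 1620 = 39
Convert 39 (decimal) → thirty-nine (English words)
thirty-nine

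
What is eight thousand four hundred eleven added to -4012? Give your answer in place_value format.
Convert eight thousand four hundred eleven (English words) → 8×1000 + 4×100 + 11 = 8411 (decimal)
Compute 8411 + -4012 = 4399
Convert 4399 (decimal) → 4399 = 4×1000 + 3×100 + 9×10 + 9 → 4 thousands, 3 hundreds, 9 tens, 9 ones (place-value notation)
4 thousands, 3 hundreds, 9 tens, 9 ones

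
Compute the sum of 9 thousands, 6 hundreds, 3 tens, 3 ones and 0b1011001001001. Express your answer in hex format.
Convert 9 thousands, 6 hundreds, 3 tens, 3 ones (place-value notation) → 9×1000 + 6×100 + 3×10 + 3 = 9633 (decimal)
Convert 0b1011001001001 (binary) → 4096 + 1024 + 512 + 64 + 8 + 1 = 5705 (decimal)
Compute 9633 + 5705 = 15338
Convert 15338 (decimal) → 15338 = 3×4096 + 11×256 + 14×16 + 10 → 0x3BEA (hexadecimal)
0x3BEA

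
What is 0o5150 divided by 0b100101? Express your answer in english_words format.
Convert 0o5150 (octal) → 5×512 + 1×64 + 5×8 = 2664 (decimal)
Convert 0b100101 (binary) → 32 + 4 + 1 = 37 (decimal)
Compute 2664 ÷ 37 = 72
Convert 72 (decimal) → seventy-two (English words)
seventy-two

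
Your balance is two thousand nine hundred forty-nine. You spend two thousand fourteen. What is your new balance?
Convert two thousand nine hundred forty-nine (English words) → 2×1000 + 9×100 + 49 = 2949 (decimal)
Convert two thousand fourteen (English words) → 2×1000 + 14 = 2014 (decimal)
Compute 2949 - 2014 = 935
935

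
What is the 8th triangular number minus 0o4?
The 8th triangular number = 8×9/2 = 36
Convert 0o4 (octal) → 4 (decimal)
Compute 36 - 4 = 32
32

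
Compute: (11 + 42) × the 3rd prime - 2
Convert the 3rd prime (prime index) → 5 (decimal)
Expression in decimal: (11 + 42) × 5 - 2
Parentheses first: 11 + 42 = 53
Multiply: 53 × 5 = 265
Subtract: 265 - 2 = 263
263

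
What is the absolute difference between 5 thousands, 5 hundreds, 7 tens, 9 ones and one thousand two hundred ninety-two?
Convert 5 thousands, 5 hundreds, 7 tens, 9 ones (place-value notation) → 5×1000 + 5×100 + 7×10 + 9 = 5579 (decimal)
Convert one thousand two hundred ninety-two (English words) → 1×1000 + 2×100 + 92 = 1292 (decimal)
Compute |5579 - 1292| = 4287
4287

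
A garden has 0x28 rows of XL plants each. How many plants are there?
Convert XL (Roman numeral) → 40 (decimal)
Convert 0x28 (hexadecimal) → 2×16 + 8 = 40 (decimal)
Compute 40 × 40 = 1600
1600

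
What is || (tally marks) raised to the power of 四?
Convert || (tally marks) → 2 (decimal)
Convert 四 (Chinese numeral) → 4 (decimal)
Compute 2 ^ 4 = 16
16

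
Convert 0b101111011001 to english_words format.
Convert 0b101111011001 (binary) → 2048 + 512 + 256 + 128 + 64 + 16 + 8 + 1 = 3033 (decimal)
Convert 3033 (decimal) → 3033 = 3×1000 + 33 → three thousand thirty-three (English words)
three thousand thirty-three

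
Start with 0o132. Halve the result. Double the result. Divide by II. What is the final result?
Convert 0o132 (octal) → 1×64 + 3×8 + 2 = 90 (decimal)
Start: 90
90 ÷ 2 = 45
45 × 2 = 90
Convert II (Roman numeral) → 1 + 1 = 2 (decimal)
90 ÷ 2 = 45
45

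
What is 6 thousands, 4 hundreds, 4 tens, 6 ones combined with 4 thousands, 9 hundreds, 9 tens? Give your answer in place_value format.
Convert 6 thousands, 4 hundreds, 4 tens, 6 ones (place-value notation) → 6×1000 + 4×100 + 4×10 + 6 = 6446 (decimal)
Convert 4 thousands, 9 hundreds, 9 tens (place-value notation) → 4×1000 + 9×100 + 9×10 = 4990 (decimal)
Compute 6446 + 4990 = 11436
Convert 11436 (decimal) → 11436 = 11×1000 + 4×100 + 3×10 + 6 → 11 thousands, 4 hundreds, 3 tens, 6 ones (place-value notation)
11 thousands, 4 hundreds, 3 tens, 6 ones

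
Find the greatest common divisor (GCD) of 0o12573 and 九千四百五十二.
Convert 0o12573 (octal) → 1×4096 + 2×512 + 5×64 + 7×8 + 3 = 5499 (decimal)
Convert 九千四百五十二 (Chinese numeral) → 9×1000 + 4×100 + 5×10 + 2 = 9452 (decimal)
Compute gcd(5499, 9452) = 1
1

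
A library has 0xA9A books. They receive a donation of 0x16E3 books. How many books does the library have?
Convert 0xA9A (hexadecimal) → 10×256 + 9×16 + 10 = 2714 (decimal)
Convert 0x16E3 (hexadecimal) → 1×4096 + 6×256 + 14×16 + 3 = 5859 (decimal)
Compute 2714 + 5859 = 8573
8573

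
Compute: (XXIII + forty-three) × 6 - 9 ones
Convert XXIII (Roman numeral) → 10 + 10 + 1 + 1 + 1 = 23 (decimal)
Convert forty-three (English words) → 43 (decimal)
Convert 9 ones (place-value notation) → 9 (decimal)
Expression in decimal: (23 + 43) × 6 - 9
Parentheses first: 23 + 43 = 66
Multiply: 66 × 6 = 396
Subtract: 396 - 9 = 387
387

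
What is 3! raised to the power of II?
Convert 3! (factorial) → 6 (decimal)
Convert II (Roman numeral) → 1 + 1 = 2 (decimal)
Compute 6 ^ 2 = 36
36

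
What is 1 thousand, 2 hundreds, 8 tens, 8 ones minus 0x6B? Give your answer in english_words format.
Convert 1 thousand, 2 hundreds, 8 tens, 8 ones (place-value notation) → 1×1000 + 2×100 + 8×10 + 8 = 1288 (decimal)
Convert 0x6B (hexadecimal) → 6×16 + 11 = 107 (decimal)
Compute 1288 - 107 = 1181
Convert 1181 (decimal) → 1181 = 1×1000 + 1×100 + 81 → one thousand one hundred eighty-one (English words)
one thousand one hundred eighty-one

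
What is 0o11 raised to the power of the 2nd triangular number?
Convert 0o11 (octal) → 1×8 + 1 = 9 (decimal)
Convert the 2nd triangular number (triangular index) → 2×3/2 = 3 (decimal)
Compute 9 ^ 3 = 729
729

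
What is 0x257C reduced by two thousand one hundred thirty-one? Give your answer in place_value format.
Convert 0x257C (hexadecimal) → 2×4096 + 5×256 + 7×16 + 12 = 9596 (decimal)
Convert two thousand one hundred thirty-one (English words) → 2×1000 + 1×100 + 31 = 2131 (decimal)
Compute 9596 - 2131 = 7465
Convert 7465 (decimal) → 7465 = 7×1000 + 4×100 + 6×10 + 5 → 7 thousands, 4 hundreds, 6 tens, 5 ones (place-value notation)
7 thousands, 4 hundreds, 6 tens, 5 ones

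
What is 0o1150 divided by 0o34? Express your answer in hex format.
Convert 0o1150 (octal) → 1×512 + 1×64 + 5×8 = 616 (decimal)
Convert 0o34 (octal) → 3×8 + 4 = 28 (decimal)
Compute 616 ÷ 28 = 22
Convert 22 (decimal) → 22 = 1×16 + 6 → 0x16 (hexadecimal)
0x16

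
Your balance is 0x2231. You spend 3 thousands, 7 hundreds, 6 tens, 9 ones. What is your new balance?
Convert 0x2231 (hexadecimal) → 2×4096 + 2×256 + 3×16 + 1 = 8753 (decimal)
Convert 3 thousands, 7 hundreds, 6 tens, 9 ones (place-value notation) → 3×1000 + 7×100 + 6×10 + 9 = 3769 (decimal)
Compute 8753 - 3769 = 4984
4984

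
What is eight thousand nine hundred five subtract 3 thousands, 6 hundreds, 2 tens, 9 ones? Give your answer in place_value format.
Convert eight thousand nine hundred five (English words) → 8×1000 + 9×100 + 5 = 8905 (decimal)
Convert 3 thousands, 6 hundreds, 2 tens, 9 ones (place-value notation) → 3×1000 + 6×100 + 2×10 + 9 = 3629 (decimal)
Compute 8905 - 3629 = 5276
Convert 5276 (decimal) → 5276 = 5×1000 + 2×100 + 7×10 + 6 → 5 thousands, 2 hundreds, 7 tens, 6 ones (place-value notation)
5 thousands, 2 hundreds, 7 tens, 6 ones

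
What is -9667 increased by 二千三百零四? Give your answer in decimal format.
Convert 二千三百零四 (Chinese numeral) → 2×1000 + 3×100 + 4 = 2304 (decimal)
Compute -9667 + 2304 = -7363
-7363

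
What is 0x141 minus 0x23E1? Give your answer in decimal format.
Convert 0x141 (hexadecimal) → 1×256 + 4×16 + 1 = 321 (decimal)
Convert 0x23E1 (hexadecimal) → 2×4096 + 3×256 + 14×16 + 1 = 9185 (decimal)
Compute 321 - 9185 = -8864
-8864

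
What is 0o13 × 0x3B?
Convert 0o13 (octal) → 1×8 + 3 = 11 (decimal)
Convert 0x3B (hexadecimal) → 3×16 + 11 = 59 (decimal)
Compute 11 × 59 = 649
649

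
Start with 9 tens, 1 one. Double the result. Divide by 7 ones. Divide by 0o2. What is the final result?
Convert 9 tens, 1 one (place-value notation) → 9×10 + 1 = 91 (decimal)
Start: 91
91 × 2 = 182
Convert 7 ones (place-value notation) → 7 (decimal)
182 ÷ 7 = 26
Convert 0o2 (octal) → 2 (decimal)
26 ÷ 2 = 13
13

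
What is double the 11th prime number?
The 11th prime number = 31
Compute 31 × 2 = 62
62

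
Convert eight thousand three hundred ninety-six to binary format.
Convert eight thousand three hundred ninety-six (English words) → 8×1000 + 3×100 + 96 = 8396 (decimal)
Convert 8396 (decimal) → 8396 = 8192 + 128 + 64 + 8 + 4 → 0b10000011001100 (binary)
0b10000011001100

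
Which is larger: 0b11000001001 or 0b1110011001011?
Convert 0b11000001001 (binary) → 1024 + 512 + 8 + 1 = 1545 (decimal)
Convert 0b1110011001011 (binary) → 4096 + 2048 + 1024 + 128 + 64 + 8 + 2 + 1 = 7371 (decimal)
Compare 1545 vs 7371: larger = 7371
7371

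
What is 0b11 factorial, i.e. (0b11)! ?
Convert 0b11 (binary) → 2 + 1 = 3 (decimal)
Compute 3! = 6
6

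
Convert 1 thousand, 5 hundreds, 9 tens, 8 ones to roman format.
Convert 1 thousand, 5 hundreds, 9 tens, 8 ones (place-value notation) → 1×1000 + 5×100 + 9×10 + 8 = 1598 (decimal)
Convert 1598 (decimal) → 1598 = 1000 + 500 + 90 + 5 + 1 + 1 + 1 → MDXCVIII (Roman numeral)
MDXCVIII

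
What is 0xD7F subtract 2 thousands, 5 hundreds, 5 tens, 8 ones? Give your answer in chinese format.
Convert 0xD7F (hexadecimal) → 13×256 + 7×16 + 15 = 3455 (decimal)
Convert 2 thousands, 5 hundreds, 5 tens, 8 ones (place-value notation) → 2×1000 + 5×100 + 5×10 + 8 = 2558 (decimal)
Compute 3455 - 2558 = 897
Convert 897 (decimal) → 897 = 8×100 + 9×10 + 7 → 八百九十七 (Chinese numeral)
八百九十七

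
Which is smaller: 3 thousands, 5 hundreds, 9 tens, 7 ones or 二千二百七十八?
Convert 3 thousands, 5 hundreds, 9 tens, 7 ones (place-value notation) → 3×1000 + 5×100 + 9×10 + 7 = 3597 (decimal)
Convert 二千二百七十八 (Chinese numeral) → 2×1000 + 2×100 + 7×10 + 8 = 2278 (decimal)
Compare 3597 vs 2278: smaller = 2278
2278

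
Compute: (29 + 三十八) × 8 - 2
Convert 三十八 (Chinese numeral) → 3×10 + 8 = 38 (decimal)
Expression in decimal: (29 + 38) × 8 - 2
Parentheses first: 29 + 38 = 67
Multiply: 67 × 8 = 536
Subtract: 536 - 2 = 534
534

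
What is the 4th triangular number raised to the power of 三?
Convert the 4th triangular number (triangular index) → 4×5/2 = 10 (decimal)
Convert 三 (Chinese numeral) → 3 (decimal)
Compute 10 ^ 3 = 1000
1000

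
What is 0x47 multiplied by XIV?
Convert 0x47 (hexadecimal) → 4×16 + 7 = 71 (decimal)
Convert XIV (Roman numeral) → 10 + 4 = 14 (decimal)
Compute 71 × 14 = 994
994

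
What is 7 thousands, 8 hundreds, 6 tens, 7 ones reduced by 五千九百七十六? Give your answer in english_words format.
Convert 7 thousands, 8 hundreds, 6 tens, 7 ones (place-value notation) → 7×1000 + 8×100 + 6×10 + 7 = 7867 (decimal)
Convert 五千九百七十六 (Chinese numeral) → 5×1000 + 9×100 + 7×10 + 6 = 5976 (decimal)
Compute 7867 - 5976 = 1891
Convert 1891 (decimal) → 1891 = 1×1000 + 8×100 + 91 → one thousand eight hundred ninety-one (English words)
one thousand eight hundred ninety-one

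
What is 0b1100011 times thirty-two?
Convert 0b1100011 (binary) → 64 + 32 + 2 + 1 = 99 (decimal)
Convert thirty-two (English words) → 32 (decimal)
Compute 99 × 32 = 3168
3168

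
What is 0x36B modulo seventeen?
Convert 0x36B (hexadecimal) → 3×256 + 6×16 + 11 = 875 (decimal)
Convert seventeen (English words) → 17 (decimal)
Compute 875 mod 17 = 8
8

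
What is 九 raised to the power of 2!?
Convert 九 (Chinese numeral) → 9 (decimal)
Convert 2! (factorial) → 2 (decimal)
Compute 9 ^ 2 = 81
81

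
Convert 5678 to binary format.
Convert 5678 (decimal) → 5678 = 4096 + 1024 + 512 + 32 + 8 + 4 + 2 → 0b1011000101110 (binary)
0b1011000101110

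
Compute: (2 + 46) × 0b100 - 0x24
Convert 0b100 (binary) → 4 (decimal)
Convert 0x24 (hexadecimal) → 2×16 + 4 = 36 (decimal)
Expression in decimal: (2 + 46) × 4 - 36
Parentheses first: 2 + 46 = 48
Multiply: 48 × 4 = 192
Subtract: 192 - 36 = 156
156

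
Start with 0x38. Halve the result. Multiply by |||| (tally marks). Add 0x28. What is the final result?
Convert 0x38 (hexadecimal) → 3×16 + 8 = 56 (decimal)
Start: 56
56 ÷ 2 = 28
Convert |||| (tally marks) → 4 (decimal)
28 × 4 = 112
Convert 0x28 (hexadecimal) → 2×16 + 8 = 40 (decimal)
112 + 40 = 152
152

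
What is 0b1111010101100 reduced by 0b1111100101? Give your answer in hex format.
Convert 0b1111010101100 (binary) → 4096 + 2048 + 1024 + 512 + 128 + 32 + 8 + 4 = 7852 (decimal)
Convert 0b1111100101 (binary) → 512 + 256 + 128 + 64 + 32 + 4 + 1 = 997 (decimal)
Compute 7852 - 997 = 6855
Convert 6855 (decimal) → 6855 = 1×4096 + 10×256 + 12×16 + 7 → 0x1AC7 (hexadecimal)
0x1AC7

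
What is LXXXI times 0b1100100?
Convert LXXXI (Roman numeral) → 50 + 10 + 10 + 10 + 1 = 81 (decimal)
Convert 0b1100100 (binary) → 64 + 32 + 4 = 100 (decimal)
Compute 81 × 100 = 8100
8100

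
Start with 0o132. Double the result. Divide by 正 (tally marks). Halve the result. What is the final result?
Convert 0o132 (octal) → 1×64 + 3×8 + 2 = 90 (decimal)
Start: 90
90 × 2 = 180
Convert 正 (tally marks) → 5 (decimal)
180 ÷ 5 = 36
36 ÷ 2 = 18
18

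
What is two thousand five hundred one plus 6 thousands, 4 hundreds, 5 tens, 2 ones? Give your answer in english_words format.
Convert two thousand five hundred one (English words) → 2×1000 + 5×100 + 1 = 2501 (decimal)
Convert 6 thousands, 4 hundreds, 5 tens, 2 ones (place-value notation) → 6×1000 + 4×100 + 5×10 + 2 = 6452 (decimal)
Compute 2501 + 6452 = 8953
Convert 8953 (decimal) → 8953 = 8×1000 + 9×100 + 53 → eight thousand nine hundred fifty-three (English words)
eight thousand nine hundred fifty-three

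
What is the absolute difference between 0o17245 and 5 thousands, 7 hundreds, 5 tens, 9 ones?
Convert 0o17245 (octal) → 1×4096 + 7×512 + 2×64 + 4×8 + 5 = 7845 (decimal)
Convert 5 thousands, 7 hundreds, 5 tens, 9 ones (place-value notation) → 5×1000 + 7×100 + 5×10 + 9 = 5759 (decimal)
Compute |7845 - 5759| = 2086
2086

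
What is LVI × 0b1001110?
Convert LVI (Roman numeral) → 50 + 5 + 1 = 56 (decimal)
Convert 0b1001110 (binary) → 64 + 8 + 4 + 2 = 78 (decimal)
Compute 56 × 78 = 4368
4368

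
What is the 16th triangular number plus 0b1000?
The 16th triangular number = 16×17/2 = 136
Convert 0b1000 (binary) → 8 (decimal)
Compute 136 + 8 = 144
144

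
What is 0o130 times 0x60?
Convert 0o130 (octal) → 1×64 + 3×8 = 88 (decimal)
Convert 0x60 (hexadecimal) → 6×16 = 96 (decimal)
Compute 88 × 96 = 8448
8448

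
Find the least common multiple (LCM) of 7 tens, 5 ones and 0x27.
Convert 7 tens, 5 ones (place-value notation) → 7×10 + 5 = 75 (decimal)
Convert 0x27 (hexadecimal) → 2×16 + 7 = 39 (decimal)
Compute lcm(75, 39) = 975
975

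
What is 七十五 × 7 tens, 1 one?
Convert 七十五 (Chinese numeral) → 7×10 + 5 = 75 (decimal)
Convert 7 tens, 1 one (place-value notation) → 7×10 + 1 = 71 (decimal)
Compute 75 × 71 = 5325
5325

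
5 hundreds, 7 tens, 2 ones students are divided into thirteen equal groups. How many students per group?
Convert 5 hundreds, 7 tens, 2 ones (place-value notation) → 5×100 + 7×10 + 2 = 572 (decimal)
Convert thirteen (English words) → 13 (decimal)
Compute 572 ÷ 13 = 44
44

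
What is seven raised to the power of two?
Convert seven (English words) → 7 (decimal)
Convert two (English words) → 2 (decimal)
Compute 7 ^ 2 = 49
49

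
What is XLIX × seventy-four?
Convert XLIX (Roman numeral) → 40 + 9 = 49 (decimal)
Convert seventy-four (English words) → 74 (decimal)
Compute 49 × 74 = 3626
3626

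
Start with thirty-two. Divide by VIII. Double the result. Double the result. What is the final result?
Convert thirty-two (English words) → 32 (decimal)
Start: 32
Convert VIII (Roman numeral) → 5 + 1 + 1 + 1 = 8 (decimal)
32 ÷ 8 = 4
4 × 2 = 8
8 × 2 = 16
16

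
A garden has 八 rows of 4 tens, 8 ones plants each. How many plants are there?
Convert 4 tens, 8 ones (place-value notation) → 4×10 + 8 = 48 (decimal)
Convert 八 (Chinese numeral) → 8 (decimal)
Compute 48 × 8 = 384
384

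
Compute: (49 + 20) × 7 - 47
Parentheses first: 49 + 20 = 69
Multiply: 69 × 7 = 483
Subtract: 483 - 47 = 436
436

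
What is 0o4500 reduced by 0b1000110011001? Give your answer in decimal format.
Convert 0o4500 (octal) → 4×512 + 5×64 = 2368 (decimal)
Convert 0b1000110011001 (binary) → 4096 + 256 + 128 + 16 + 8 + 1 = 4505 (decimal)
Compute 2368 - 4505 = -2137
-2137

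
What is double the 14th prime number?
The 14th prime number = 43
Compute 43 × 2 = 86
86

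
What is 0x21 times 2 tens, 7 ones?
Convert 0x21 (hexadecimal) → 2×16 + 1 = 33 (decimal)
Convert 2 tens, 7 ones (place-value notation) → 2×10 + 7 = 27 (decimal)
Compute 33 × 27 = 891
891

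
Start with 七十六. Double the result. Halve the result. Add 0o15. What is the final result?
Convert 七十六 (Chinese numeral) → 7×10 + 6 = 76 (decimal)
Start: 76
76 × 2 = 152
152 ÷ 2 = 76
Convert 0o15 (octal) → 1×8 + 5 = 13 (decimal)
76 + 13 = 89
89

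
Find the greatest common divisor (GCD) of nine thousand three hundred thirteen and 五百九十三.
Convert nine thousand three hundred thirteen (English words) → 9×1000 + 3×100 + 13 = 9313 (decimal)
Convert 五百九十三 (Chinese numeral) → 5×100 + 9×10 + 3 = 593 (decimal)
Compute gcd(9313, 593) = 1
1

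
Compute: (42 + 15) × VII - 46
Convert VII (Roman numeral) → 5 + 1 + 1 = 7 (decimal)
Expression in decimal: (42 + 15) × 7 - 46
Parentheses first: 42 + 15 = 57
Multiply: 57 × 7 = 399
Subtract: 399 - 46 = 353
353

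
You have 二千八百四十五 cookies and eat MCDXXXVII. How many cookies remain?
Convert 二千八百四十五 (Chinese numeral) → 2×1000 + 8×100 + 4×10 + 5 = 2845 (decimal)
Convert MCDXXXVII (Roman numeral) → 1000 + 400 + 10 + 10 + 10 + 5 + 1 + 1 = 1437 (decimal)
Compute 2845 - 1437 = 1408
1408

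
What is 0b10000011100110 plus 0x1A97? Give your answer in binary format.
Convert 0b10000011100110 (binary) → 8192 + 128 + 64 + 32 + 4 + 2 = 8422 (decimal)
Convert 0x1A97 (hexadecimal) → 1×4096 + 10×256 + 9×16 + 7 = 6807 (decimal)
Compute 8422 + 6807 = 15229
Convert 15229 (decimal) → 15229 = 8192 + 4096 + 2048 + 512 + 256 + 64 + 32 + 16 + 8 + 4 + 1 → 0b11101101111101 (binary)
0b11101101111101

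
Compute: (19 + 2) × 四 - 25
Convert 四 (Chinese numeral) → 4 (decimal)
Expression in decimal: (19 + 2) × 4 - 25
Parentheses first: 19 + 2 = 21
Multiply: 21 × 4 = 84
Subtract: 84 - 25 = 59
59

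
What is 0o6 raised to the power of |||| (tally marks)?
Convert 0o6 (octal) → 6 (decimal)
Convert |||| (tally marks) → 4 (decimal)
Compute 6 ^ 4 = 1296
1296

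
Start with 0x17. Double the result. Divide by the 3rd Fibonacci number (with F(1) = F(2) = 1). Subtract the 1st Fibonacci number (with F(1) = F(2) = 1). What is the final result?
Convert 0x17 (hexadecimal) → 1×16 + 7 = 23 (decimal)
Start: 23
23 × 2 = 46
Convert the 3rd Fibonacci number (with F(1) = F(2) = 1) (Fibonacci index) → 1, 1, 2 → 2 (decimal)
46 ÷ 2 = 23
Convert the 1st Fibonacci number (with F(1) = F(2) = 1) (Fibonacci index) → 1 (decimal)
23 - 1 = 22
22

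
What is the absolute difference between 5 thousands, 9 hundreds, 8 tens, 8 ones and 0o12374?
Convert 5 thousands, 9 hundreds, 8 tens, 8 ones (place-value notation) → 5×1000 + 9×100 + 8×10 + 8 = 5988 (decimal)
Convert 0o12374 (octal) → 1×4096 + 2×512 + 3×64 + 7×8 + 4 = 5372 (decimal)
Compute |5988 - 5372| = 616
616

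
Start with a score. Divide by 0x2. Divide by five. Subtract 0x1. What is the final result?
Convert a score (colloquial) → 20 (decimal)
Start: 20
Convert 0x2 (hexadecimal) → 2 (decimal)
20 ÷ 2 = 10
Convert five (English words) → 5 (decimal)
10 ÷ 5 = 2
Convert 0x1 (hexadecimal) → 1 (decimal)
2 - 1 = 1
1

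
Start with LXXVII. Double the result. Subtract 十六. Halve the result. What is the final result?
Convert LXXVII (Roman numeral) → 50 + 10 + 10 + 5 + 1 + 1 = 77 (decimal)
Start: 77
77 × 2 = 154
Convert 十六 (Chinese numeral) → 1×10 + 6 = 16 (decimal)
154 - 16 = 138
138 ÷ 2 = 69
69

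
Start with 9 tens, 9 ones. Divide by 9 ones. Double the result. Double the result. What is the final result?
Convert 9 tens, 9 ones (place-value notation) → 9×10 + 9 = 99 (decimal)
Start: 99
Convert 9 ones (place-value notation) → 9 (decimal)
99 ÷ 9 = 11
11 × 2 = 22
22 × 2 = 44
44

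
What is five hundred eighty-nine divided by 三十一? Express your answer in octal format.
Convert five hundred eighty-nine (English words) → 5×100 + 89 = 589 (decimal)
Convert 三十一 (Chinese numeral) → 3×10 + 1 = 31 (decimal)
Compute 589 ÷ 31 = 19
Convert 19 (decimal) → 19 = 2×8 + 3 → 0o23 (octal)
0o23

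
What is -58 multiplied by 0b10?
Convert 0b10 (binary) → 2 (decimal)
Compute -58 × 2 = -116
-116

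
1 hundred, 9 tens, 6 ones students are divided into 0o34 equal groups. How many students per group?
Convert 1 hundred, 9 tens, 6 ones (place-value notation) → 1×100 + 9×10 + 6 = 196 (decimal)
Convert 0o34 (octal) → 3×8 + 4 = 28 (decimal)
Compute 196 ÷ 28 = 7
7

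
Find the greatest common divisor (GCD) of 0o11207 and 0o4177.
Convert 0o11207 (octal) → 1×4096 + 1×512 + 2×64 + 7 = 4743 (decimal)
Convert 0o4177 (octal) → 4×512 + 1×64 + 7×8 + 7 = 2175 (decimal)
Compute gcd(4743, 2175) = 3
3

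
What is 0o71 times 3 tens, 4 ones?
Convert 0o71 (octal) → 7×8 + 1 = 57 (decimal)
Convert 3 tens, 4 ones (place-value notation) → 3×10 + 4 = 34 (decimal)
Compute 57 × 34 = 1938
1938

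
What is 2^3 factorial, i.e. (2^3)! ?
Convert 2^3 (power) → 8 (decimal)
Compute 8! = 40320
40320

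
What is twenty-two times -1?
Convert twenty-two (English words) → 22 (decimal)
Compute 22 × -1 = -22
-22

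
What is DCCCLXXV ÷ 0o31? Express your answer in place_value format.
Convert DCCCLXXV (Roman numeral) → 500 + 100 + 100 + 100 + 50 + 10 + 10 + 5 = 875 (decimal)
Convert 0o31 (octal) → 3×8 + 1 = 25 (decimal)
Compute 875 ÷ 25 = 35
Convert 35 (decimal) → 35 = 3×10 + 5 → 3 tens, 5 ones (place-value notation)
3 tens, 5 ones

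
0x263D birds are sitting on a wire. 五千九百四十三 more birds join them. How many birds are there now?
Convert 0x263D (hexadecimal) → 2×4096 + 6×256 + 3×16 + 13 = 9789 (decimal)
Convert 五千九百四十三 (Chinese numeral) → 5×1000 + 9×100 + 4×10 + 3 = 5943 (decimal)
Compute 9789 + 5943 = 15732
15732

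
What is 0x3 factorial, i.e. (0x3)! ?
Convert 0x3 (hexadecimal) → 3 (decimal)
Compute 3! = 6
6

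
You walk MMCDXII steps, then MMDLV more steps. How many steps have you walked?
Convert MMCDXII (Roman numeral) → 1000 + 1000 + 400 + 10 + 1 + 1 = 2412 (decimal)
Convert MMDLV (Roman numeral) → 1000 + 1000 + 500 + 50 + 5 = 2555 (decimal)
Compute 2412 + 2555 = 4967
4967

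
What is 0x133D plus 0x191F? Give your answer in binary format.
Convert 0x133D (hexadecimal) → 1×4096 + 3×256 + 3×16 + 13 = 4925 (decimal)
Convert 0x191F (hexadecimal) → 1×4096 + 9×256 + 1×16 + 15 = 6431 (decimal)
Compute 4925 + 6431 = 11356
Convert 11356 (decimal) → 11356 = 8192 + 2048 + 1024 + 64 + 16 + 8 + 4 → 0b10110001011100 (binary)
0b10110001011100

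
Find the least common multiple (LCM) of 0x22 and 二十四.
Convert 0x22 (hexadecimal) → 2×16 + 2 = 34 (decimal)
Convert 二十四 (Chinese numeral) → 2×10 + 4 = 24 (decimal)
Compute lcm(34, 24) = 408
408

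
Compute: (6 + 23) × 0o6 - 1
Convert 0o6 (octal) → 6 (decimal)
Expression in decimal: (6 + 23) × 6 - 1
Parentheses first: 6 + 23 = 29
Multiply: 29 × 6 = 174
Subtract: 174 - 1 = 173
173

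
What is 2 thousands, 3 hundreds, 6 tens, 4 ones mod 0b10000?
Convert 2 thousands, 3 hundreds, 6 tens, 4 ones (place-value notation) → 2×1000 + 3×100 + 6×10 + 4 = 2364 (decimal)
Convert 0b10000 (binary) → 16 (decimal)
Compute 2364 mod 16 = 12
12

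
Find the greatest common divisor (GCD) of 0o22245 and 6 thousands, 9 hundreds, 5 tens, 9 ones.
Convert 0o22245 (octal) → 2×4096 + 2×512 + 2×64 + 4×8 + 5 = 9381 (decimal)
Convert 6 thousands, 9 hundreds, 5 tens, 9 ones (place-value notation) → 6×1000 + 9×100 + 5×10 + 9 = 6959 (decimal)
Compute gcd(9381, 6959) = 1
1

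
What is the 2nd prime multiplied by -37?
Convert the 2nd prime (prime index) → 3 (decimal)
Compute 3 × -37 = -111
-111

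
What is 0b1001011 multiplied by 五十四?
Convert 0b1001011 (binary) → 64 + 8 + 2 + 1 = 75 (decimal)
Convert 五十四 (Chinese numeral) → 5×10 + 4 = 54 (decimal)
Compute 75 × 54 = 4050
4050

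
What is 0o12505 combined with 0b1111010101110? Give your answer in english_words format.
Convert 0o12505 (octal) → 1×4096 + 2×512 + 5×64 + 5 = 5445 (decimal)
Convert 0b1111010101110 (binary) → 4096 + 2048 + 1024 + 512 + 128 + 32 + 8 + 4 + 2 = 7854 (decimal)
Compute 5445 + 7854 = 13299
Convert 13299 (decimal) → 13299 = 13×1000 + 2×100 + 99 → thirteen thousand two hundred ninety-nine (English words)
thirteen thousand two hundred ninety-nine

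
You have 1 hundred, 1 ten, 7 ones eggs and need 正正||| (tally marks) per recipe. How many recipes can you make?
Convert 1 hundred, 1 ten, 7 ones (place-value notation) → 1×100 + 1×10 + 7 = 117 (decimal)
Convert 正正||| (tally marks) → 5 + 5 + 3 = 13 (decimal)
Compute 117 ÷ 13 = 9
9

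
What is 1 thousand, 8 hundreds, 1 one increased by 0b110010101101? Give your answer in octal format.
Convert 1 thousand, 8 hundreds, 1 one (place-value notation) → 1×1000 + 8×100 + 1 = 1801 (decimal)
Convert 0b110010101101 (binary) → 2048 + 1024 + 128 + 32 + 8 + 4 + 1 = 3245 (decimal)
Compute 1801 + 3245 = 5046
Convert 5046 (decimal) → 5046 = 1×4096 + 1×512 + 6×64 + 6×8 + 6 → 0o11666 (octal)
0o11666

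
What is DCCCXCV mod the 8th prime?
Convert DCCCXCV (Roman numeral) → 500 + 100 + 100 + 100 + 90 + 5 = 895 (decimal)
Convert the 8th prime (prime index) → 19 (decimal)
Compute 895 mod 19 = 2
2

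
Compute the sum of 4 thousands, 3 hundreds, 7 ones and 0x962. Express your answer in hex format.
Convert 4 thousands, 3 hundreds, 7 ones (place-value notation) → 4×1000 + 3×100 + 7 = 4307 (decimal)
Convert 0x962 (hexadecimal) → 9×256 + 6×16 + 2 = 2402 (decimal)
Compute 4307 + 2402 = 6709
Convert 6709 (decimal) → 6709 = 1×4096 + 10×256 + 3×16 + 5 → 0x1A35 (hexadecimal)
0x1A35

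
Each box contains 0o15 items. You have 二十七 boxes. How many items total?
Convert 0o15 (octal) → 1×8 + 5 = 13 (decimal)
Convert 二十七 (Chinese numeral) → 2×10 + 7 = 27 (decimal)
Compute 13 × 27 = 351
351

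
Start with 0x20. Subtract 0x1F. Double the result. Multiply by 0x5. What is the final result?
Convert 0x20 (hexadecimal) → 2×16 = 32 (decimal)
Start: 32
Convert 0x1F (hexadecimal) → 1×16 + 15 = 31 (decimal)
32 - 31 = 1
1 × 2 = 2
Convert 0x5 (hexadecimal) → 5 (decimal)
2 × 5 = 10
10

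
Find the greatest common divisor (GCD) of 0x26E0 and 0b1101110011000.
Convert 0x26E0 (hexadecimal) → 2×4096 + 6×256 + 14×16 = 9952 (decimal)
Convert 0b1101110011000 (binary) → 4096 + 2048 + 512 + 256 + 128 + 16 + 8 = 7064 (decimal)
Compute gcd(9952, 7064) = 8
8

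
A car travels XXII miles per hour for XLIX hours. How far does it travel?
Convert XXII (Roman numeral) → 10 + 10 + 1 + 1 = 22 (decimal)
Convert XLIX (Roman numeral) → 40 + 9 = 49 (decimal)
Compute 22 × 49 = 1078
1078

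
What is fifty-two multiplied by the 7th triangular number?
Convert fifty-two (English words) → 52 (decimal)
Convert the 7th triangular number (triangular index) → 7×8/2 = 28 (decimal)
Compute 52 × 28 = 1456
1456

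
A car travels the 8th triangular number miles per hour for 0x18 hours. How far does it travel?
Convert the 8th triangular number (triangular index) → 8×9/2 = 36 (decimal)
Convert 0x18 (hexadecimal) → 1×16 + 8 = 24 (decimal)
Compute 36 × 24 = 864
864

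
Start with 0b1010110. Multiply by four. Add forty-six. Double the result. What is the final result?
Convert 0b1010110 (binary) → 64 + 16 + 4 + 2 = 86 (decimal)
Start: 86
Convert four (English words) → 4 (decimal)
86 × 4 = 344
Convert forty-six (English words) → 46 (decimal)
344 + 46 = 390
390 × 2 = 780
780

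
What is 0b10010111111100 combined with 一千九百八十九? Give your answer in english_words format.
Convert 0b10010111111100 (binary) → 8192 + 1024 + 256 + 128 + 64 + 32 + 16 + 8 + 4 = 9724 (decimal)
Convert 一千九百八十九 (Chinese numeral) → 1×1000 + 9×100 + 8×10 + 9 = 1989 (decimal)
Compute 9724 + 1989 = 11713
Convert 11713 (decimal) → 11713 = 11×1000 + 7×100 + 13 → eleven thousand seven hundred thirteen (English words)
eleven thousand seven hundred thirteen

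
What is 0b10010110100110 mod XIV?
Convert 0b10010110100110 (binary) → 8192 + 1024 + 256 + 128 + 32 + 4 + 2 = 9638 (decimal)
Convert XIV (Roman numeral) → 10 + 4 = 14 (decimal)
Compute 9638 mod 14 = 6
6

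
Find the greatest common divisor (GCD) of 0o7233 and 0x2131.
Convert 0o7233 (octal) → 7×512 + 2×64 + 3×8 + 3 = 3739 (decimal)
Convert 0x2131 (hexadecimal) → 2×4096 + 1×256 + 3×16 + 1 = 8497 (decimal)
Compute gcd(3739, 8497) = 1
1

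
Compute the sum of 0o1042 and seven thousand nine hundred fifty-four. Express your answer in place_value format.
Convert 0o1042 (octal) → 1×512 + 4×8 + 2 = 546 (decimal)
Convert seven thousand nine hundred fifty-four (English words) → 7×1000 + 9×100 + 54 = 7954 (decimal)
Compute 546 + 7954 = 8500
Convert 8500 (decimal) → 8500 = 8×1000 + 5×100 → 8 thousands, 5 hundreds (place-value notation)
8 thousands, 5 hundreds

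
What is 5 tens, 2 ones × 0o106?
Convert 5 tens, 2 ones (place-value notation) → 5×10 + 2 = 52 (decimal)
Convert 0o106 (octal) → 1×64 + 6 = 70 (decimal)
Compute 52 × 70 = 3640
3640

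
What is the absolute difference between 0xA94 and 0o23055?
Convert 0xA94 (hexadecimal) → 10×256 + 9×16 + 4 = 2708 (decimal)
Convert 0o23055 (octal) → 2×4096 + 3×512 + 5×8 + 5 = 9773 (decimal)
Compute |2708 - 9773| = 7065
7065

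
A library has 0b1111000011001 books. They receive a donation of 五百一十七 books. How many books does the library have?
Convert 0b1111000011001 (binary) → 4096 + 2048 + 1024 + 512 + 16 + 8 + 1 = 7705 (decimal)
Convert 五百一十七 (Chinese numeral) → 5×100 + 1×10 + 7 = 517 (decimal)
Compute 7705 + 517 = 8222
8222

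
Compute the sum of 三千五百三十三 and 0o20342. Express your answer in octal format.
Convert 三千五百三十三 (Chinese numeral) → 3×1000 + 5×100 + 3×10 + 3 = 3533 (decimal)
Convert 0o20342 (octal) → 2×4096 + 3×64 + 4×8 + 2 = 8418 (decimal)
Compute 3533 + 8418 = 11951
Convert 11951 (decimal) → 11951 = 2×4096 + 7×512 + 2×64 + 5×8 + 7 → 0o27257 (octal)
0o27257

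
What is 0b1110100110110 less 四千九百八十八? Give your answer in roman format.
Convert 0b1110100110110 (binary) → 4096 + 2048 + 1024 + 256 + 32 + 16 + 4 + 2 = 7478 (decimal)
Convert 四千九百八十八 (Chinese numeral) → 4×1000 + 9×100 + 8×10 + 8 = 4988 (decimal)
Compute 7478 - 4988 = 2490
Convert 2490 (decimal) → 2490 = 1000 + 1000 + 400 + 90 → MMCDXC (Roman numeral)
MMCDXC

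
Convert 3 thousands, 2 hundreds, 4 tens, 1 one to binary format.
Convert 3 thousands, 2 hundreds, 4 tens, 1 one (place-value notation) → 3×1000 + 2×100 + 4×10 + 1 = 3241 (decimal)
Convert 3241 (decimal) → 3241 = 2048 + 1024 + 128 + 32 + 8 + 1 → 0b110010101001 (binary)
0b110010101001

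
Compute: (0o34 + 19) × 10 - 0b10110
Convert 0o34 (octal) → 3×8 + 4 = 28 (decimal)
Convert 0b10110 (binary) → 16 + 4 + 2 = 22 (decimal)
Expression in decimal: (28 + 19) × 10 - 22
Parentheses first: 28 + 19 = 47
Multiply: 47 × 10 = 470
Subtract: 470 - 22 = 448
448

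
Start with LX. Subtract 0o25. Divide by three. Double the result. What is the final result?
Convert LX (Roman numeral) → 50 + 10 = 60 (decimal)
Start: 60
Convert 0o25 (octal) → 2×8 + 5 = 21 (decimal)
60 - 21 = 39
Convert three (English words) → 3 (decimal)
39 ÷ 3 = 13
13 × 2 = 26
26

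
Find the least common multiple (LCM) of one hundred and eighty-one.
Convert one hundred (English words) → 1×100 = 100 (decimal)
Convert eighty-one (English words) → 81 (decimal)
Compute lcm(100, 81) = 8100
8100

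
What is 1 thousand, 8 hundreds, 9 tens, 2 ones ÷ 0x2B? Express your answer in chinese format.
Convert 1 thousand, 8 hundreds, 9 tens, 2 ones (place-value notation) → 1×1000 + 8×100 + 9×10 + 2 = 1892 (decimal)
Convert 0x2B (hexadecimal) → 2×16 + 11 = 43 (decimal)
Compute 1892 ÷ 43 = 44
Convert 44 (decimal) → 44 = 4×10 + 4 → 四十四 (Chinese numeral)
四十四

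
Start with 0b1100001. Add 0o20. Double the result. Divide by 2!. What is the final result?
Convert 0b1100001 (binary) → 64 + 32 + 1 = 97 (decimal)
Start: 97
Convert 0o20 (octal) → 2×8 = 16 (decimal)
97 + 16 = 113
113 × 2 = 226
Convert 2! (factorial) → 2 (decimal)
226 ÷ 2 = 113
113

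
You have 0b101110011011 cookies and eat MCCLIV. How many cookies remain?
Convert 0b101110011011 (binary) → 2048 + 512 + 256 + 128 + 16 + 8 + 2 + 1 = 2971 (decimal)
Convert MCCLIV (Roman numeral) → 1000 + 100 + 100 + 50 + 4 = 1254 (decimal)
Compute 2971 - 1254 = 1717
1717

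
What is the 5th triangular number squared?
The 5th triangular number = 5×6/2 = 15
Compute 15² = 15 × 15 = 225
225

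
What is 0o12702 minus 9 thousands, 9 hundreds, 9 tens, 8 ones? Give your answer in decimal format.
Convert 0o12702 (octal) → 1×4096 + 2×512 + 7×64 + 2 = 5570 (decimal)
Convert 9 thousands, 9 hundreds, 9 tens, 8 ones (place-value notation) → 9×1000 + 9×100 + 9×10 + 8 = 9998 (decimal)
Compute 5570 - 9998 = -4428
-4428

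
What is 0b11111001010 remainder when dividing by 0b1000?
Convert 0b11111001010 (binary) → 1024 + 512 + 256 + 128 + 64 + 8 + 2 = 1994 (decimal)
Convert 0b1000 (binary) → 8 (decimal)
Compute 1994 mod 8 = 2
2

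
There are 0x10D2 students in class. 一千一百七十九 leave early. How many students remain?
Convert 0x10D2 (hexadecimal) → 1×4096 + 13×16 + 2 = 4306 (decimal)
Convert 一千一百七十九 (Chinese numeral) → 1×1000 + 1×100 + 7×10 + 9 = 1179 (decimal)
Compute 4306 - 1179 = 3127
3127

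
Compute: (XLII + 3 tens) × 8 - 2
Convert XLII (Roman numeral) → 40 + 1 + 1 = 42 (decimal)
Convert 3 tens (place-value notation) → 3×10 = 30 (decimal)
Expression in decimal: (42 + 30) × 8 - 2
Parentheses first: 42 + 30 = 72
Multiply: 72 × 8 = 576
Subtract: 576 - 2 = 574
574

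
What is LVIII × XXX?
Convert LVIII (Roman numeral) → 50 + 5 + 1 + 1 + 1 = 58 (decimal)
Convert XXX (Roman numeral) → 10 + 10 + 10 = 30 (decimal)
Compute 58 × 30 = 1740
1740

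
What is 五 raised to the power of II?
Convert 五 (Chinese numeral) → 5 (decimal)
Convert II (Roman numeral) → 1 + 1 = 2 (decimal)
Compute 5 ^ 2 = 25
25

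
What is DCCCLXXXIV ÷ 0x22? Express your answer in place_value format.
Convert DCCCLXXXIV (Roman numeral) → 500 + 100 + 100 + 100 + 50 + 10 + 10 + 10 + 4 = 884 (decimal)
Convert 0x22 (hexadecimal) → 2×16 + 2 = 34 (decimal)
Compute 884 ÷ 34 = 26
Convert 26 (decimal) → 26 = 2×10 + 6 → 2 tens, 6 ones (place-value notation)
2 tens, 6 ones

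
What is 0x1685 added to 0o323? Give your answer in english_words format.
Convert 0x1685 (hexadecimal) → 1×4096 + 6×256 + 8×16 + 5 = 5765 (decimal)
Convert 0o323 (octal) → 3×64 + 2×8 + 3 = 211 (decimal)
Compute 5765 + 211 = 5976
Convert 5976 (decimal) → 5976 = 5×1000 + 9×100 + 76 → five thousand nine hundred seventy-six (English words)
five thousand nine hundred seventy-six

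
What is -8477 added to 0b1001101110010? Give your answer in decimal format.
Convert 0b1001101110010 (binary) → 4096 + 512 + 256 + 64 + 32 + 16 + 2 = 4978 (decimal)
Compute -8477 + 4978 = -3499
-3499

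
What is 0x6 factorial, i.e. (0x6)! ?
Convert 0x6 (hexadecimal) → 6 (decimal)
Compute 6! = 720
720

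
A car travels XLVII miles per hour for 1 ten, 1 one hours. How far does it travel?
Convert XLVII (Roman numeral) → 40 + 5 + 1 + 1 = 47 (decimal)
Convert 1 ten, 1 one (place-value notation) → 1×10 + 1 = 11 (decimal)
Compute 47 × 11 = 517
517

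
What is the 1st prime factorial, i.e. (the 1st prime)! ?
Convert the 1st prime (prime index) → 2 (decimal)
Compute 2! = 2
2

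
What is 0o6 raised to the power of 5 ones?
Convert 0o6 (octal) → 6 (decimal)
Convert 5 ones (place-value notation) → 5 (decimal)
Compute 6 ^ 5 = 7776
7776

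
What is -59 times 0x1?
Convert 0x1 (hexadecimal) → 1 (decimal)
Compute -59 × 1 = -59
-59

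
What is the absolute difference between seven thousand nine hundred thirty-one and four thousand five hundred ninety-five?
Convert seven thousand nine hundred thirty-one (English words) → 7×1000 + 9×100 + 31 = 7931 (decimal)
Convert four thousand five hundred ninety-five (English words) → 4×1000 + 5×100 + 95 = 4595 (decimal)
Compute |7931 - 4595| = 3336
3336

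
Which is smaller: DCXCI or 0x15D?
Convert DCXCI (Roman numeral) → 500 + 100 + 90 + 1 = 691 (decimal)
Convert 0x15D (hexadecimal) → 1×256 + 5×16 + 13 = 349 (decimal)
Compare 691 vs 349: smaller = 349
349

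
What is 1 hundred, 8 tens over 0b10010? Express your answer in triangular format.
Convert 1 hundred, 8 tens (place-value notation) → 1×100 + 8×10 = 180 (decimal)
Convert 0b10010 (binary) → 16 + 2 = 18 (decimal)
Compute 180 ÷ 18 = 10
Convert 10 (decimal) → 10 = 4×5/2 → the 4th triangular number (triangular index)
the 4th triangular number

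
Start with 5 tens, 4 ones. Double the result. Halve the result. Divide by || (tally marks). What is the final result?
Convert 5 tens, 4 ones (place-value notation) → 5×10 + 4 = 54 (decimal)
Start: 54
54 × 2 = 108
108 ÷ 2 = 54
Convert || (tally marks) → 2 (decimal)
54 ÷ 2 = 27
27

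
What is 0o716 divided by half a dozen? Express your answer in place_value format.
Convert 0o716 (octal) → 7×64 + 1×8 + 6 = 462 (decimal)
Convert half a dozen (colloquial) → 6 (decimal)
Compute 462 ÷ 6 = 77
Convert 77 (decimal) → 77 = 7×10 + 7 → 7 tens, 7 ones (place-value notation)
7 tens, 7 ones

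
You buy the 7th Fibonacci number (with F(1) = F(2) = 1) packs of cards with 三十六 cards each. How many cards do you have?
Convert 三十六 (Chinese numeral) → 3×10 + 6 = 36 (decimal)
Convert the 7th Fibonacci number (with F(1) = F(2) = 1) (Fibonacci index) → 1, 1, 2, 3, 5, 8, 13 → 13 (decimal)
Compute 36 × 13 = 468
468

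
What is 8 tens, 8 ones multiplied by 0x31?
Convert 8 tens, 8 ones (place-value notation) → 8×10 + 8 = 88 (decimal)
Convert 0x31 (hexadecimal) → 3×16 + 1 = 49 (decimal)
Compute 88 × 49 = 4312
4312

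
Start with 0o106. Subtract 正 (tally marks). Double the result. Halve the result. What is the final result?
Convert 0o106 (octal) → 1×64 + 6 = 70 (decimal)
Start: 70
Convert 正 (tally marks) → 5 (decimal)
70 - 5 = 65
65 × 2 = 130
130 ÷ 2 = 65
65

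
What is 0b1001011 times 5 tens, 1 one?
Convert 0b1001011 (binary) → 64 + 8 + 2 + 1 = 75 (decimal)
Convert 5 tens, 1 one (place-value notation) → 5×10 + 1 = 51 (decimal)
Compute 75 × 51 = 3825
3825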